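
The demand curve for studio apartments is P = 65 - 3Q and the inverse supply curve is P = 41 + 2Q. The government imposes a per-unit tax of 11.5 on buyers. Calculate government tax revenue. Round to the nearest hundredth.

28.75

Pre-tax equilibrium: 65 - 3Q = 41 + 2Q gives Q* = 4.8, P* = 50.6.
With the tax, buyers' net willingness to pay falls by 11.5: (65 - 11.5) - 3Q = 41 + 2Q, so Q_t = 2.5. Buyers pay P_b = 57.5; sellers receive P_s = P_b - 11.5 = 46.
Tax revenue = t x Q_t = 11.5 x 2.5 = 28.75.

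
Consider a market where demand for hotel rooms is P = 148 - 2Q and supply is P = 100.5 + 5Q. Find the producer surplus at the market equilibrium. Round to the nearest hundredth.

Setting demand equal to supply, 47.5 = 7Q, so Q* = 6.7857 and P* = 134.4286.
Producer surplus is the triangle above supply below P*: (1/2)(6.7857)(134.4286 - 100.5) = (1/2)(6.7857)(33.9286) = 115.1148.

115.11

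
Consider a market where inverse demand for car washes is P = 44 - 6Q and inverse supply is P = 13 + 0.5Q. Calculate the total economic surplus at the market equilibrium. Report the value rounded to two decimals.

73.92

Setting demand equal to supply, 31 = 6.5Q, so Q* = 4.7692 and P* = 15.3846.
Total surplus is the full triangle between the curves from 0 to Q*: (1/2)(4.7692)(44 - 13) = 73.9231.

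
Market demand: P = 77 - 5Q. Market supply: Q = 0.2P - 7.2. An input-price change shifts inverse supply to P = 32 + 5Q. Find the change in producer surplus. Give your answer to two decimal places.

8.60

Rewriting supply in inverse form: P = 36 + 5Q.
Initial equilibrium: Q_0 = 4.1, P_0 = 56.5; CS_0 = (1/2)(4.1)(20.5) = 42.025, PS_0 = (1/2)(4.1)(20.5) = 42.025.
New equilibrium: 77 - 5Q = 32 + 5Q gives Q_1 = 4.5, P_1 = 54.5; CS_1 = 50.625, PS_1 = 50.625.
Change in producer surplus = 50.625 - 42.025 = 8.6.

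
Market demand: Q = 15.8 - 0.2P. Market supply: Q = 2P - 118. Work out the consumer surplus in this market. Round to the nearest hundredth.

Rewriting demand in inverse form: P = 79 - 5Q.
Rewriting supply in inverse form: P = 59 + 0.5Q.
Set 79 - 5Q = 59 + 0.5Q, which gives 20 = 5.5Q, so Q* = 3.6364 and P* = 79 - 5(3.6364) = 60.8182.
The demand choke price is 79, so CS = (1/2)(Q*)(79 - P*) = (1/2)(3.6364)(18.1818) = 33.0579.

33.06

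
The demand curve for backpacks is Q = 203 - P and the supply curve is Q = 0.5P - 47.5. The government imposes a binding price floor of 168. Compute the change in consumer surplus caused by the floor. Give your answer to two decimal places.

Rewriting demand in inverse form: P = 203 - Q.
Rewriting supply in inverse form: P = 95 + 2Q.
Without the control, 203 - Q = 95 + 2Q so Q* = 36 and P* = 167.
At P = 168, buyers demand (203 - 168)/1 = 35 while sellers would supply more, so the quantity traded is 35 at price 168.
CS goes from (1/2)(36)(36) = 648 to 612.5 (computed as (203 - 168)(35) - (1/2)(1)(35)^2), a change of -35.5.

-35.50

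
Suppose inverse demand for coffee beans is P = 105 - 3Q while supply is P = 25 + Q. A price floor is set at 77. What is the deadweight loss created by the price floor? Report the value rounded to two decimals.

Without the control, 105 - 3Q = 25 + Q so Q* = 20 and P* = 45.
At the floor price 77, quantity demanded is (105 - 77)/3 = 9.3333; demand is the short side, so Q = 9.3333 trades at P = 77.
The lost-trades triangle has base Q* - 9.3333 = 10.6667 and height equal to the gap between the curves at Q = 9.3333, which is 77 - 34.3333 = 42.6667. DWL = (1/2)(10.6667)(42.6667) = 227.5556.

227.56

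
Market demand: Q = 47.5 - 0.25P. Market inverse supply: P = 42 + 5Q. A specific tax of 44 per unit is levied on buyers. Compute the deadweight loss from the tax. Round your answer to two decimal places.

107.56

Rewriting demand in inverse form: P = 190 - 4Q.
Pre-tax equilibrium: 190 - 4Q = 42 + 5Q gives Q* = 16.4444, P* = 124.2222.
A tax on buyers shifts demand down by 44: (190 - 44) - 4Q = 42 + 5Q, so Q_t = 11.5556. Buyers pay P_b = 143.7778; sellers receive P_s = P_b - 44 = 99.7778.
The welfare triangle lost has base Q* - Q_t = 4.8889 and height t = 44, so DWL = (1/2)(4.8889)(44) = 107.5556.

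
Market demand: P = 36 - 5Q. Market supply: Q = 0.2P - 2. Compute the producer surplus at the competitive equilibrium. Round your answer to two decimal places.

Rewriting supply in inverse form: P = 10 + 5Q.
Equilibrium: 36 - 5Q = 10 + 5Q, so Q* = 2.6 and P* = 23.
PS is the area between P* and the supply curve from 0 to Q*: (1/2)(2.6)(13) = 16.9.

16.90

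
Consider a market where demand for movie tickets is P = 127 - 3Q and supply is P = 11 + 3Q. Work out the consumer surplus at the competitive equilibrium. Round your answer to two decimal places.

560.67

Equilibrium: 127 - 3Q = 11 + 3Q, so Q* = 19.3333 and P* = 69.
CS is the area between the demand curve and P* from 0 to Q*: (1/2)(19.3333)(58) = 560.6667.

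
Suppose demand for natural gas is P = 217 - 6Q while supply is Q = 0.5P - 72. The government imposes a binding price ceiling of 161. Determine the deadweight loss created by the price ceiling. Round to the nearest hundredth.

1.56

Rewriting supply in inverse form: P = 144 + 2Q.
Without the control, 217 - 6Q = 144 + 2Q so Q* = 9.125 and P* = 162.25.
At the ceiling price 161, quantity supplied is (161 - 144)/2 = 8.5; supply is the short side, so Q = 8.5 trades at P = 161.
At Q = 8.5 the demand price is 166 and the supply price is 161. Deadweight loss is the triangle between the curves from 8.5 to 9.125: (1/2)(166 - 161)(9.125 - 8.5) = 1.5625.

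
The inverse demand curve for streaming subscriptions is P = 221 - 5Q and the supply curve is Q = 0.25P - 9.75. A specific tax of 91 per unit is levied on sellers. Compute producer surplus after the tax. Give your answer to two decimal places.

Rewriting supply in inverse form: P = 39 + 4Q.
Without the tax, 221 - 5Q = 39 + 4Q so Q* = 20.2222 and P* = 119.8889.
A tax on sellers shifts supply up by 91: 221 - 5Q = 39 + 4Q + 91, so Q_t = 10.1111. Buyers pay P_b = 170.4444; sellers receive P_s = P_b - 91 = 79.4444.
PS = (1/2)(Q_t)(P_s - 39) = (1/2)(10.1111)(40.4444) = 204.4691.

204.47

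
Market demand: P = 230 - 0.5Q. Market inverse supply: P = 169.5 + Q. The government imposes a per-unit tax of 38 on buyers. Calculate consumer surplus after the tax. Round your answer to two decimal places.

Without the tax, 230 - 0.5Q = 169.5 + Q so Q* = 40.3333 and P* = 209.8333.
With the tax, buyers' net willingness to pay falls by 38: (230 - 38) - 0.5Q = 169.5 + Q, so Q_t = 15. Buyers pay P_b = 222.5; sellers receive P_s = P_b - 38 = 184.5.
Consumer surplus is the triangle under demand above P_b: (1/2)(15)(230 - 222.5) = 56.25.

56.25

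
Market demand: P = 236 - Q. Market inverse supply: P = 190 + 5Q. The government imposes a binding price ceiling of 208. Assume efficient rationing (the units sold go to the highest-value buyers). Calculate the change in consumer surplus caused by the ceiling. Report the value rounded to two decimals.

64.93

Free-market equilibrium: 236 - Q = 190 + 5Q gives Q* = 7.6667, P* = 228.3333.
At P = 208, sellers supply (208 - 190)/5 = 3.6 while buyers want more, so the quantity traded is 3.6 at price 208.
CS goes from (1/2)(7.6667)(7.6667) = 29.3889 to 94.32 (computed as (236 - 208)(3.6) - (1/2)(1)(3.6)^2), a change of 64.9311.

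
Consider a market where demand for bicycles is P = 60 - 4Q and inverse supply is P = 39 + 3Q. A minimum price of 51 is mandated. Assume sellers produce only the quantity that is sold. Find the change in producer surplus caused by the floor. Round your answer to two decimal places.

Without the control, 60 - 4Q = 39 + 3Q so Q* = 3 and P* = 48.
At the floor price 51, quantity demanded is (60 - 51)/4 = 2.25; demand is the short side, so Q = 2.25 trades at P = 51.
PS goes from (1/2)(3)(9) = 13.5 to 19.4062 (computed as (51 - 39)(2.25) - (1/2)(3)(2.25)^2), a change of 5.9062.

5.91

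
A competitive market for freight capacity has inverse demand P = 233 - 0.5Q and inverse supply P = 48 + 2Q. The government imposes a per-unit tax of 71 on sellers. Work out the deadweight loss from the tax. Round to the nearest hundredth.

Pre-tax equilibrium: 233 - 0.5Q = 48 + 2Q gives Q* = 74, P* = 196.
A tax on sellers shifts supply up by 71: 233 - 0.5Q = 48 + 2Q + 71, so Q_t = 45.6. Buyers pay P_b = 210.2; sellers receive P_s = P_b - 71 = 139.2.
The welfare triangle lost has base Q* - Q_t = 28.4 and height t = 71, so DWL = (1/2)(28.4)(71) = 1008.2.

1008.20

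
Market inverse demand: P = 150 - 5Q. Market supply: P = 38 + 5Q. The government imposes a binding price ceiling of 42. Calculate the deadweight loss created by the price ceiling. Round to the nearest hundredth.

Without the control, 150 - 5Q = 38 + 5Q so Q* = 11.2 and P* = 94.
At the ceiling price 42, quantity supplied is (42 - 38)/5 = 0.8; supply is the short side, so Q = 0.8 trades at P = 42.
The lost-trades triangle has base Q* - 0.8 = 10.4 and height equal to the gap between the curves at Q = 0.8, which is 146 - 42 = 104. DWL = (1/2)(10.4)(104) = 540.8.

540.80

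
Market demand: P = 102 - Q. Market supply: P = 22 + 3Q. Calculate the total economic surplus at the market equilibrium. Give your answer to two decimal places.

800.00

Equilibrium: 102 - Q = 22 + 3Q, so Q* = 20 and P* = 82.
Total surplus is the full triangle between the curves from 0 to Q*: (1/2)(20)(102 - 22) = 800.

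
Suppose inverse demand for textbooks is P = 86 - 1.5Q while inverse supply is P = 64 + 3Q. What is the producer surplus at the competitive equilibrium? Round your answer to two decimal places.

Equilibrium: 86 - 1.5Q = 64 + 3Q, so Q* = 4.8889 and P* = 78.6667.
PS is the area between P* and the supply curve from 0 to Q*: (1/2)(4.8889)(14.6667) = 35.8519.

35.85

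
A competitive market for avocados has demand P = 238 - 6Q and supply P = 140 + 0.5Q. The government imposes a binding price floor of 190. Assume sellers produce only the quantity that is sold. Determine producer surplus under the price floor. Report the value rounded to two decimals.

Without the control, 238 - 6Q = 140 + 0.5Q so Q* = 15.0769 and P* = 147.5385.
At the floor price 190, quantity demanded is (238 - 190)/6 = 8; demand is the short side, so Q = 8 trades at P = 190.
The supply price at Q = 8 is 144. PS is the trapezoid between 190 and supply over [0, 8]: (1/2)[(190 - 140) + (190 - 144)](8) = 384.

384.00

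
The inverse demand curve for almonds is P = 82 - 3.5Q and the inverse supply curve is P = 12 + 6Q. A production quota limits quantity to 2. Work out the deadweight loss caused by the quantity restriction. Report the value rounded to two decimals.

136.89

Without the quota, 82 - 3.5Q = 12 + 6Q gives Q* = 7.3684.
At Q = 2 the demand price is 82 - 3.5(2) = 75 and the supply price is 12 + 6(2) = 24.
DWL = (1/2)(gap between curves at 2) x (Q* - 2) = (1/2)(51)(5.3684) = 136.8947.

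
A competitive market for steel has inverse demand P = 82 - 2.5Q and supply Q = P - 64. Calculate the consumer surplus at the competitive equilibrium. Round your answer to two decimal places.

Rewriting supply in inverse form: P = 64 + Q.
Set 82 - 2.5Q = 64 + Q, which gives 18 = 3.5Q, so Q* = 5.1429 and P* = 82 - 2.5(5.1429) = 69.1429.
The demand choke price is 82, so CS = (1/2)(Q*)(82 - P*) = (1/2)(5.1429)(12.8571) = 33.0612.

33.06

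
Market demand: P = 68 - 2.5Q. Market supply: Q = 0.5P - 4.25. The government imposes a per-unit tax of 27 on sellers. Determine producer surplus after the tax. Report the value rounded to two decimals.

Rewriting supply in inverse form: P = 8.5 + 2Q.
Without the tax, 68 - 2.5Q = 8.5 + 2Q so Q* = 13.2222 and P* = 34.9444.
With the tax, sellers need 27 more per unit: 68 - 2.5Q = 8.5 + 2Q + 27, so Q_t = 7.2222. Buyers pay P_b = 49.9444; sellers receive P_s = P_b - 27 = 22.9444.
PS = (1/2)(Q_t)(P_s - 8.5) = (1/2)(7.2222)(14.4444) = 52.1605.

52.16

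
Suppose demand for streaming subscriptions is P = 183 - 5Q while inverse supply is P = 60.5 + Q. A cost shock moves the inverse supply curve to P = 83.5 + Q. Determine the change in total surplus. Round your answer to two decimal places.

-425.50

Initial equilibrium: Q_0 = 20.4167, P_0 = 80.9167; CS_0 = (1/2)(20.4167)(102.0833) = 1042.1007, PS_0 = (1/2)(20.4167)(20.4167) = 208.4201.
New equilibrium: 183 - 5Q = 83.5 + Q gives Q_1 = 16.5833, P_1 = 100.0833; CS_1 = 687.5174, PS_1 = 137.5035.
Change in total surplus = (687.5174 + 137.5035) - (1042.1007 + 208.4201) = -425.5.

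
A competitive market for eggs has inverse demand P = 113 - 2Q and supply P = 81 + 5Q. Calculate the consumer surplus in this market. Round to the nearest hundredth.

Setting demand equal to supply, 32 = 7Q, so Q* = 4.5714 and P* = 103.8571.
The demand choke price is 113, so CS = (1/2)(Q*)(113 - P*) = (1/2)(4.5714)(9.1429) = 20.898.

20.90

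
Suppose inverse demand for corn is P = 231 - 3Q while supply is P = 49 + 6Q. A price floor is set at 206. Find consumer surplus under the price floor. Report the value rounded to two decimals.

104.17

Free-market equilibrium: 231 - 3Q = 49 + 6Q gives Q* = 20.2222, P* = 170.3333.
At the floor price 206, quantity demanded is (231 - 206)/3 = 8.3333; demand is the short side, so Q = 8.3333 trades at P = 206.
CS is the triangle under demand above 206: (1/2)(8.3333)(231 - 206) = 104.1667.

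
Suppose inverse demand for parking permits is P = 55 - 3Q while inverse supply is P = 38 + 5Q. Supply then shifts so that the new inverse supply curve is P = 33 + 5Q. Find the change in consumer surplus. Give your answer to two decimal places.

Initial equilibrium: Q_0 = 2.125, P_0 = 48.625; CS_0 = (1/2)(2.125)(6.375) = 6.7734, PS_0 = (1/2)(2.125)(10.625) = 11.2891.
New equilibrium: 55 - 3Q = 33 + 5Q gives Q_1 = 2.75, P_1 = 46.75; CS_1 = 11.3438, PS_1 = 18.9062.
Change in consumer surplus = 11.3438 - 6.7734 = 4.5703.

4.57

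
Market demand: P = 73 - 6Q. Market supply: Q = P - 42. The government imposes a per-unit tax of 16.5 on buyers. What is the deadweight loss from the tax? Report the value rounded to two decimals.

19.45

Rewriting supply in inverse form: P = 42 + Q.
Pre-tax equilibrium: 73 - 6Q = 42 + Q gives Q* = 4.4286, P* = 46.4286.
With the tax, buyers' net willingness to pay falls by 16.5: (73 - 16.5) - 6Q = 42 + Q, so Q_t = 2.0714. Buyers pay P_b = 60.5714; sellers receive P_s = P_b - 16.5 = 44.0714.
The welfare triangle lost has base Q* - Q_t = 2.3571 and height t = 16.5, so DWL = (1/2)(2.3571)(16.5) = 19.4464.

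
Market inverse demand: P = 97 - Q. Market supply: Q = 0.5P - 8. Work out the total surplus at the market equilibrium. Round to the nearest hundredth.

1093.50

Rewriting supply in inverse form: P = 16 + 2Q.
Set 97 - Q = 16 + 2Q, which gives 81 = 3Q, so Q* = 27 and P* = 97 - (27) = 70.
Total surplus is the full triangle between the curves from 0 to Q*: (1/2)(27)(97 - 16) = 1093.5.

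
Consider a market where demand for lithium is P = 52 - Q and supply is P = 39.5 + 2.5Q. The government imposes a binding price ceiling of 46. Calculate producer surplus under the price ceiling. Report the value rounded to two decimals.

Without the control, 52 - Q = 39.5 + 2.5Q so Q* = 3.5714 and P* = 48.4286.
At the ceiling price 46, quantity supplied is (46 - 39.5)/2.5 = 2.6; supply is the short side, so Q = 2.6 trades at P = 46.
PS is the triangle above supply below 46: (1/2)(2.6)(46 - 39.5) = 8.45.

8.45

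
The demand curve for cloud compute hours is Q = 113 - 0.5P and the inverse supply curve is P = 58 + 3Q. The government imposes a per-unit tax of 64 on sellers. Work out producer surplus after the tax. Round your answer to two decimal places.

Rewriting demand in inverse form: P = 226 - 2Q.
Pre-tax equilibrium: 226 - 2Q = 58 + 3Q gives Q* = 33.6, P* = 158.8.
With the tax, sellers need 64 more per unit: 226 - 2Q = 58 + 3Q + 64, so Q_t = 20.8. Buyers pay P_b = 184.4; sellers receive P_s = P_b - 64 = 120.4.
PS = (1/2)(Q_t)(P_s - 58) = (1/2)(20.8)(62.4) = 648.96.

648.96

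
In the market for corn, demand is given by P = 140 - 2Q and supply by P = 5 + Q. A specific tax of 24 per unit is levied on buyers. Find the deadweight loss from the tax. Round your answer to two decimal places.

96.00

Without the tax, 140 - 2Q = 5 + Q so Q* = 45 and P* = 50.
A tax on buyers shifts demand down by 24: (140 - 24) - 2Q = 5 + Q, so Q_t = 37. Buyers pay P_b = 66; sellers receive P_s = P_b - 24 = 42.
The welfare triangle lost has base Q* - Q_t = 8 and height t = 24, so DWL = (1/2)(8)(24) = 96.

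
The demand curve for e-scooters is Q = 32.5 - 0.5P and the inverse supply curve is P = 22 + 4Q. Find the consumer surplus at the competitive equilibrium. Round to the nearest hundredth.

Rewriting demand in inverse form: P = 65 - 2Q.
Equilibrium: 65 - 2Q = 22 + 4Q, so Q* = 7.1667 and P* = 50.6667.
Consumer surplus is the triangle under demand above P*: (1/2)(7.1667)(65 - 50.6667) = (1/2)(7.1667)(14.3333) = 51.3611.

51.36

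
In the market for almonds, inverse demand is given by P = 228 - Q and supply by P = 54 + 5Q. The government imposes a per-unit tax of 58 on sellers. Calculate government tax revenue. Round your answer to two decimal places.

Pre-tax equilibrium: 228 - Q = 54 + 5Q gives Q* = 29, P* = 199.
A tax on sellers shifts supply up by 58: 228 - Q = 54 + 5Q + 58, so Q_t = 19.3333. Buyers pay P_b = 208.6667; sellers receive P_s = P_b - 58 = 150.6667.
Revenue is the tax times quantity traded: 58 x 19.3333 = 1121.3333.

1121.33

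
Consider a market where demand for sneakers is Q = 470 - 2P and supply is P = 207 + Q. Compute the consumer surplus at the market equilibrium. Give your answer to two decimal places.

87.11

Rewriting demand in inverse form: P = 235 - 0.5Q.
Setting demand equal to supply, 28 = 1.5Q, so Q* = 18.6667 and P* = 225.6667.
Consumer surplus is the triangle under demand above P*: (1/2)(18.6667)(235 - 225.6667) = (1/2)(18.6667)(9.3333) = 87.1111.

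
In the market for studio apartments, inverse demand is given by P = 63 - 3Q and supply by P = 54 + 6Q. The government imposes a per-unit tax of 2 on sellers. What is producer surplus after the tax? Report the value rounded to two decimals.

Without the tax, 63 - 3Q = 54 + 6Q so Q* = 1 and P* = 60.
With the tax, sellers need 2 more per unit: 63 - 3Q = 54 + 6Q + 2, so Q_t = 0.7778. Buyers pay P_b = 60.6667; sellers receive P_s = P_b - 2 = 58.6667.
PS = (1/2)(Q_t)(P_s - 54) = (1/2)(0.7778)(4.6667) = 1.8148.

1.81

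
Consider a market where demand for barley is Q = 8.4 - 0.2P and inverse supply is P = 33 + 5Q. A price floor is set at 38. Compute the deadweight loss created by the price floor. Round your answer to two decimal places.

0.05

Rewriting demand in inverse form: P = 42 - 5Q.
Free-market equilibrium: 42 - 5Q = 33 + 5Q gives Q* = 0.9, P* = 37.5.
At the floor price 38, quantity demanded is (42 - 38)/5 = 0.8; demand is the short side, so Q = 0.8 trades at P = 38.
The lost-trades triangle has base Q* - 0.8 = 0.1 and height equal to the gap between the curves at Q = 0.8, which is 38 - 37 = 1. DWL = (1/2)(0.1)(1) = 0.05.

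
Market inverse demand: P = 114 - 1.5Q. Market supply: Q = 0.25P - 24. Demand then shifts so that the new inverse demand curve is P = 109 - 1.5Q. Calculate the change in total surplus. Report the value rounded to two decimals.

Rewriting supply in inverse form: P = 96 + 4Q.
Initial equilibrium: Q_0 = 3.2727, P_0 = 109.0909; CS_0 = (1/2)(3.2727)(4.9091) = 8.0331, PS_0 = (1/2)(3.2727)(13.0909) = 21.4215.
New equilibrium: 109 - 1.5Q = 96 + 4Q gives Q_1 = 2.3636, P_1 = 105.4545; CS_1 = 4.1901, PS_1 = 11.1736.
Change in total surplus = (4.1901 + 11.1736) - (8.0331 + 21.4215) = -14.0909.

-14.09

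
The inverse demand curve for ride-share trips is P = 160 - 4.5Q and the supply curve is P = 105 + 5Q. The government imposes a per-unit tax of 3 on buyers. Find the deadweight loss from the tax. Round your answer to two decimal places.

Pre-tax equilibrium: 160 - 4.5Q = 105 + 5Q gives Q* = 5.7895, P* = 133.9474.
A tax on buyers shifts demand down by 3: (160 - 3) - 4.5Q = 105 + 5Q, so Q_t = 5.4737. Buyers pay P_b = 135.3684; sellers receive P_s = P_b - 3 = 132.3684.
Deadweight loss is the triangle between the curves from Q_t to Q*: (1/2)(5.7895 - 5.4737)(3) = 0.4737.

0.47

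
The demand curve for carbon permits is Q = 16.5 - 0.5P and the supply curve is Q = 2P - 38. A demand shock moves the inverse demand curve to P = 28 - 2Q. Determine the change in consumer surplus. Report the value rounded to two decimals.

-18.40

Rewriting demand in inverse form: P = 33 - 2Q.
Rewriting supply in inverse form: P = 19 + 0.5Q.
Initial equilibrium: Q_0 = 5.6, P_0 = 21.8; CS_0 = (1/2)(5.6)(11.2) = 31.36, PS_0 = (1/2)(5.6)(2.8) = 7.84.
New equilibrium: 28 - 2Q = 19 + 0.5Q gives Q_1 = 3.6, P_1 = 20.8; CS_1 = 12.96, PS_1 = 3.24.
Change in consumer surplus = 12.96 - 31.36 = -18.4.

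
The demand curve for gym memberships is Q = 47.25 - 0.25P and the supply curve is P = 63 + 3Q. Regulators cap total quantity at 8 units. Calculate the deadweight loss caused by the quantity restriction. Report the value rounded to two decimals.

Rewriting demand in inverse form: P = 189 - 4Q.
Without the quota, 189 - 4Q = 63 + 3Q gives Q* = 18.
At Q = 8 the demand price is 189 - 4(8) = 157 and the supply price is 63 + 3(8) = 87.
DWL = (1/2)(gap between curves at 8) x (Q* - 8) = (1/2)(70)(10) = 350.

350.00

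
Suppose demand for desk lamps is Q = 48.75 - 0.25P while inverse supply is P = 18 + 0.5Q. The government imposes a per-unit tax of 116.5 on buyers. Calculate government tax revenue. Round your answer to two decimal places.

1566.28

Rewriting demand in inverse form: P = 195 - 4Q.
Without the tax, 195 - 4Q = 18 + 0.5Q so Q* = 39.3333 and P* = 37.6667.
A tax on buyers shifts demand down by 116.5: (195 - 116.5) - 4Q = 18 + 0.5Q, so Q_t = 13.4444. Buyers pay P_b = 141.2222; sellers receive P_s = P_b - 116.5 = 24.7222.
Tax revenue = t x Q_t = 116.5 x 13.4444 = 1566.2778.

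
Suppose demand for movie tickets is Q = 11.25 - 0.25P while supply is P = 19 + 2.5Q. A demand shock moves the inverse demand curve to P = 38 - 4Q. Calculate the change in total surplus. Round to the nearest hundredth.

Rewriting demand in inverse form: P = 45 - 4Q.
Initial equilibrium: Q_0 = 4, P_0 = 29; CS_0 = (1/2)(4)(16) = 32, PS_0 = (1/2)(4)(10) = 20.
New equilibrium: 38 - 4Q = 19 + 2.5Q gives Q_1 = 2.9231, P_1 = 26.3077; CS_1 = 17.0888, PS_1 = 10.6805.
Change in total surplus = (17.0888 + 10.6805) - (32 + 20) = -24.2308.

-24.23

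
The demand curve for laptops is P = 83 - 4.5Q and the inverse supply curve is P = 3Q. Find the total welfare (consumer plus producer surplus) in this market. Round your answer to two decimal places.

Setting demand equal to supply, 83 = 7.5Q, so Q* = 11.0667 and P* = 33.2.
CS = (1/2)(11.0667)(49.8) = 275.56 and PS = (1/2)(11.0667)(33.2) = 183.7067, so total surplus = 459.2667.

459.27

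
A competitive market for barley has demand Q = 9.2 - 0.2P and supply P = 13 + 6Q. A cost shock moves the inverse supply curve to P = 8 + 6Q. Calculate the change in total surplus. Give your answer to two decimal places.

Rewriting demand in inverse form: P = 46 - 5Q.
Initial equilibrium: Q_0 = 3, P_0 = 31; CS_0 = (1/2)(3)(15) = 22.5, PS_0 = (1/2)(3)(18) = 27.
New equilibrium: 46 - 5Q = 8 + 6Q gives Q_1 = 3.4545, P_1 = 28.7273; CS_1 = 29.8347, PS_1 = 35.8017.
Change in total surplus = (29.8347 + 35.8017) - (22.5 + 27) = 16.1364.

16.14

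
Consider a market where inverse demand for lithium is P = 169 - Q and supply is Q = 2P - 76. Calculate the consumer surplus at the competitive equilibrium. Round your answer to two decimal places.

Rewriting supply in inverse form: P = 38 + 0.5Q.
Equilibrium: 169 - Q = 38 + 0.5Q, so Q* = 87.3333 and P* = 81.6667.
Consumer surplus is the triangle under demand above P*: (1/2)(87.3333)(169 - 81.6667) = (1/2)(87.3333)(87.3333) = 3813.5556.

3813.56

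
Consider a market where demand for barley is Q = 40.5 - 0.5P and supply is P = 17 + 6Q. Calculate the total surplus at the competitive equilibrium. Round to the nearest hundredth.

Rewriting demand in inverse form: P = 81 - 2Q.
Equilibrium: 81 - 2Q = 17 + 6Q, so Q* = 8 and P* = 65.
CS = (1/2)(8)(16) = 64 and PS = (1/2)(8)(48) = 192, so total surplus = 256.

256.00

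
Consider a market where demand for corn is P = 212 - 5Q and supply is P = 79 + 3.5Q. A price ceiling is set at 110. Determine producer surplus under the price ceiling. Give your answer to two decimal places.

Without the control, 212 - 5Q = 79 + 3.5Q so Q* = 15.6471 and P* = 133.7647.
At the ceiling price 110, quantity supplied is (110 - 79)/3.5 = 8.8571; supply is the short side, so Q = 8.8571 trades at P = 110.
PS is the triangle above supply below 110: (1/2)(8.8571)(110 - 79) = 137.2857.

137.29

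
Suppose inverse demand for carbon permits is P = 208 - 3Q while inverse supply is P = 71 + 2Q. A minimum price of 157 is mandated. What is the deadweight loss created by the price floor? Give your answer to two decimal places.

Without the control, 208 - 3Q = 71 + 2Q so Q* = 27.4 and P* = 125.8.
At P = 157, buyers demand (208 - 157)/3 = 17 while sellers would supply more, so the quantity traded is 17 at price 157.
The lost-trades triangle has base Q* - 17 = 10.4 and height equal to the gap between the curves at Q = 17, which is 157 - 105 = 52. DWL = (1/2)(10.4)(52) = 270.4.

270.40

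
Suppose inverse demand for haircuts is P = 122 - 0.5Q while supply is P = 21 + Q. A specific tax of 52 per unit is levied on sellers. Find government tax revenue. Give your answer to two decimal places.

Without the tax, 122 - 0.5Q = 21 + Q so Q* = 67.3333 and P* = 88.3333.
With the tax, sellers need 52 more per unit: 122 - 0.5Q = 21 + Q + 52, so Q_t = 32.6667. Buyers pay P_b = 105.6667; sellers receive P_s = P_b - 52 = 53.6667.
Revenue is the tax times quantity traded: 52 x 32.6667 = 1698.6667.

1698.67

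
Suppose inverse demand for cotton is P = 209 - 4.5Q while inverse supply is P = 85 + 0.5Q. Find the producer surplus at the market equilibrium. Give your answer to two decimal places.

153.76

Setting demand equal to supply, 124 = 5Q, so Q* = 24.8 and P* = 97.4.
PS is the area between P* and the supply curve from 0 to Q*: (1/2)(24.8)(12.4) = 153.76.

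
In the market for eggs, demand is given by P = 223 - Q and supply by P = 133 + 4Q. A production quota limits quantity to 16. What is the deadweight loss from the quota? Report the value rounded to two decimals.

Without the quota, 223 - Q = 133 + 4Q gives Q* = 18.
At Q = 16 the demand price is 223 - (16) = 207 and the supply price is 133 + 4(16) = 197.
DWL = (1/2)(gap between curves at 16) x (Q* - 16) = (1/2)(10)(2) = 10.

10.00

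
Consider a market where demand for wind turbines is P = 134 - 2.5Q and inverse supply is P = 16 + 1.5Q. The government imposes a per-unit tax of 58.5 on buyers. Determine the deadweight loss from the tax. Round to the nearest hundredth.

Without the tax, 134 - 2.5Q = 16 + 1.5Q so Q* = 29.5 and P* = 60.25.
With the tax, buyers' net willingness to pay falls by 58.5: (134 - 58.5) - 2.5Q = 16 + 1.5Q, so Q_t = 14.875. Buyers pay P_b = 96.8125; sellers receive P_s = P_b - 58.5 = 38.3125.
Deadweight loss is the triangle between the curves from Q_t to Q*: (1/2)(29.5 - 14.875)(58.5) = 427.7812.

427.78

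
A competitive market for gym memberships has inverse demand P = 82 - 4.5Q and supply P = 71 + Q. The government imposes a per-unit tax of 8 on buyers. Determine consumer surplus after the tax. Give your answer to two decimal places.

0.67

Pre-tax equilibrium: 82 - 4.5Q = 71 + Q gives Q* = 2, P* = 73.
A tax on buyers shifts demand down by 8: (82 - 8) - 4.5Q = 71 + Q, so Q_t = 0.5455. Buyers pay P_b = 79.5455; sellers receive P_s = P_b - 8 = 71.5455.
CS = (1/2)(Q_t)(82 - P_b) = (1/2)(0.5455)(2.4545) = 0.6694.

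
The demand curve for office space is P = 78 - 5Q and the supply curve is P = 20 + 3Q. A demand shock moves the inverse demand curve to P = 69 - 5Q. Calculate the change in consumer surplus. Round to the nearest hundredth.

Initial equilibrium: Q_0 = 7.25, P_0 = 41.75; CS_0 = (1/2)(7.25)(36.25) = 131.4062, PS_0 = (1/2)(7.25)(21.75) = 78.8438.
New equilibrium: 69 - 5Q = 20 + 3Q gives Q_1 = 6.125, P_1 = 38.375; CS_1 = 93.7891, PS_1 = 56.2734.
Change in consumer surplus = 93.7891 - 131.4062 = -37.6172.

-37.62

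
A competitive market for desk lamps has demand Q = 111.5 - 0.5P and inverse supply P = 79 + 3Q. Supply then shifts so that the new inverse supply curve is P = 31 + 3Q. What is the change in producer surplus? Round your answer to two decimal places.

967.68

Rewriting demand in inverse form: P = 223 - 2Q.
Initial equilibrium: Q_0 = 28.8, P_0 = 165.4; CS_0 = (1/2)(28.8)(57.6) = 829.44, PS_0 = (1/2)(28.8)(86.4) = 1244.16.
New equilibrium: 223 - 2Q = 31 + 3Q gives Q_1 = 38.4, P_1 = 146.2; CS_1 = 1474.56, PS_1 = 2211.84.
Change in producer surplus = 2211.84 - 1244.16 = 967.68.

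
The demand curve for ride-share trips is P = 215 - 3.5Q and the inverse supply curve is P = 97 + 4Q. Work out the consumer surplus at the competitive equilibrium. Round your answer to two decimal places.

Equilibrium: 215 - 3.5Q = 97 + 4Q, so Q* = 15.7333 and P* = 159.9333.
The demand choke price is 215, so CS = (1/2)(Q*)(215 - P*) = (1/2)(15.7333)(55.0667) = 433.1911.

433.19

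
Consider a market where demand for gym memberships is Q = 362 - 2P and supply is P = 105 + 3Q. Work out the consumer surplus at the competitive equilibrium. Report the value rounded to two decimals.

Rewriting demand in inverse form: P = 181 - 0.5Q.
Equilibrium: 181 - 0.5Q = 105 + 3Q, so Q* = 21.7143 and P* = 170.1429.
CS is the area between the demand curve and P* from 0 to Q*: (1/2)(21.7143)(10.8571) = 117.8776.

117.88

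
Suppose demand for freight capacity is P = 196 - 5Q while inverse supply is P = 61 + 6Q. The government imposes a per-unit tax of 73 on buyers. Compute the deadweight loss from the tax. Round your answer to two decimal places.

242.23

Without the tax, 196 - 5Q = 61 + 6Q so Q* = 12.2727 and P* = 134.6364.
With the tax, buyers' net willingness to pay falls by 73: (196 - 73) - 5Q = 61 + 6Q, so Q_t = 5.6364. Buyers pay P_b = 167.8182; sellers receive P_s = P_b - 73 = 94.8182.
The welfare triangle lost has base Q* - Q_t = 6.6364 and height t = 73, so DWL = (1/2)(6.6364)(73) = 242.2273.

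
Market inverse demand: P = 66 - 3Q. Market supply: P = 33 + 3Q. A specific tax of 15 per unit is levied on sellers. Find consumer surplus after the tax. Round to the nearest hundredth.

Without the tax, 66 - 3Q = 33 + 3Q so Q* = 5.5 and P* = 49.5.
With the tax, sellers need 15 more per unit: 66 - 3Q = 33 + 3Q + 15, so Q_t = 3. Buyers pay P_b = 57; sellers receive P_s = P_b - 15 = 42.
Consumer surplus is the triangle under demand above P_b: (1/2)(3)(66 - 57) = 13.5.

13.50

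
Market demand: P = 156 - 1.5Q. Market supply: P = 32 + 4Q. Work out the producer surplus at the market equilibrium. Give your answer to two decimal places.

Setting demand equal to supply, 124 = 5.5Q, so Q* = 22.5455 and P* = 122.1818.
PS is the area between P* and the supply curve from 0 to Q*: (1/2)(22.5455)(90.1818) = 1016.595.

1016.60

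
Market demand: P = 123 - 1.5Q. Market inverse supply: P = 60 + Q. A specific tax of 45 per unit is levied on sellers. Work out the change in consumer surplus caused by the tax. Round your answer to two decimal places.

-437.40

Pre-tax equilibrium: 123 - 1.5Q = 60 + Q gives Q* = 25.2, P* = 85.2.
With the tax, sellers need 45 more per unit: 123 - 1.5Q = 60 + Q + 45, so Q_t = 7.2. Buyers pay P_b = 112.2; sellers receive P_s = P_b - 45 = 67.2.
CS falls from (1/2)(25.2)(37.8) = 476.28 to (1/2)(7.2)(10.8) = 38.88, a change of -437.4.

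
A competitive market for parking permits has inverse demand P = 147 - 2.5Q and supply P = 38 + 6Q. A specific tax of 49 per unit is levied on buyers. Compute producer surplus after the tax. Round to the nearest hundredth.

Pre-tax equilibrium: 147 - 2.5Q = 38 + 6Q gives Q* = 12.8235, P* = 114.9412.
A tax on buyers shifts demand down by 49: (147 - 49) - 2.5Q = 38 + 6Q, so Q_t = 7.0588. Buyers pay P_b = 129.3529; sellers receive P_s = P_b - 49 = 80.3529.
Producer surplus is the triangle above supply below P_s: (1/2)(7.0588)(80.3529 - 38) = 149.481.

149.48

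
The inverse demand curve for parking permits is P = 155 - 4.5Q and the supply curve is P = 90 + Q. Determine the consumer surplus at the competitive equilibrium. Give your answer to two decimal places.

Equilibrium: 155 - 4.5Q = 90 + Q, so Q* = 11.8182 and P* = 101.8182.
The demand choke price is 155, so CS = (1/2)(Q*)(155 - P*) = (1/2)(11.8182)(53.1818) = 314.2562.

314.26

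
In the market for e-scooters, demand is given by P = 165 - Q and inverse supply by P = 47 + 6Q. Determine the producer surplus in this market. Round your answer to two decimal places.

852.49

Equilibrium: 165 - Q = 47 + 6Q, so Q* = 16.8571 and P* = 148.1429.
Producer surplus is the triangle above supply below P*: (1/2)(16.8571)(148.1429 - 47) = (1/2)(16.8571)(101.1429) = 852.4898.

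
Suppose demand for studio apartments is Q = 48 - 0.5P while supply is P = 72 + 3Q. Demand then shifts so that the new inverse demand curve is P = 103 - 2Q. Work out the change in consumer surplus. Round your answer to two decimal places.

Rewriting demand in inverse form: P = 96 - 2Q.
Initial equilibrium: Q_0 = 4.8, P_0 = 86.4; CS_0 = (1/2)(4.8)(9.6) = 23.04, PS_0 = (1/2)(4.8)(14.4) = 34.56.
New equilibrium: 103 - 2Q = 72 + 3Q gives Q_1 = 6.2, P_1 = 90.6; CS_1 = 38.44, PS_1 = 57.66.
Change in consumer surplus = 38.44 - 23.04 = 15.4.

15.40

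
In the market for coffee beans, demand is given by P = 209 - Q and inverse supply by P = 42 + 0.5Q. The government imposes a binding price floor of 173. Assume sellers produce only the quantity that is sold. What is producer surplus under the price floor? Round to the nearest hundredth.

Free-market equilibrium: 209 - Q = 42 + 0.5Q gives Q* = 111.3333, P* = 97.6667.
At P = 173, buyers demand (209 - 173)/1 = 36 while sellers would supply more, so the quantity traded is 36 at price 173.
The supply price at Q = 36 is 60. PS is the trapezoid between 173 and supply over [0, 36]: (1/2)[(173 - 42) + (173 - 60)](36) = 4392.

4392.00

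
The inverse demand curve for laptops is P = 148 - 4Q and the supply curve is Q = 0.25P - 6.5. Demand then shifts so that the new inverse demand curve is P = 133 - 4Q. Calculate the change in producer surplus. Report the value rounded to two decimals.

-107.34

Rewriting supply in inverse form: P = 26 + 4Q.
Initial equilibrium: Q_0 = 15.25, P_0 = 87; CS_0 = (1/2)(15.25)(61) = 465.125, PS_0 = (1/2)(15.25)(61) = 465.125.
New equilibrium: 133 - 4Q = 26 + 4Q gives Q_1 = 13.375, P_1 = 79.5; CS_1 = 357.7812, PS_1 = 357.7812.
Change in producer surplus = 357.7812 - 465.125 = -107.3438.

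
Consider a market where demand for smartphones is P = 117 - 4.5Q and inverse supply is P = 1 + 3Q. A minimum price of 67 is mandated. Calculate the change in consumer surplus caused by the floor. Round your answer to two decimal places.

Without the control, 117 - 4.5Q = 1 + 3Q so Q* = 15.4667 and P* = 47.4.
At the floor price 67, quantity demanded is (117 - 67)/4.5 = 11.1111; demand is the short side, so Q = 11.1111 trades at P = 67.
CS goes from (1/2)(15.4667)(69.6) = 538.24 to 277.7778 (computed as (117 - 67)(11.1111) - (1/2)(4.5)(11.1111)^2), a change of -260.4622.

-260.46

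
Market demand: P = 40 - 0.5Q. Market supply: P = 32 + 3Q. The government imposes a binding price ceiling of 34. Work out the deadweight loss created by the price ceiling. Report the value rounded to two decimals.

Without the control, 40 - 0.5Q = 32 + 3Q so Q* = 2.2857 and P* = 38.8571.
At P = 34, sellers supply (34 - 32)/3 = 0.6667 while buyers want more, so the quantity traded is 0.6667 at price 34.
At Q = 0.6667 the demand price is 39.6667 and the supply price is 34. Deadweight loss is the triangle between the curves from 0.6667 to 2.2857: (1/2)(39.6667 - 34)(2.2857 - 0.6667) = 4.5873.

4.59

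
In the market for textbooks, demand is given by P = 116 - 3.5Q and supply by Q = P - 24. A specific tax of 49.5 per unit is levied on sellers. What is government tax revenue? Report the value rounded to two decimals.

467.50

Rewriting supply in inverse form: P = 24 + Q.
Pre-tax equilibrium: 116 - 3.5Q = 24 + Q gives Q* = 20.4444, P* = 44.4444.
With the tax, sellers need 49.5 more per unit: 116 - 3.5Q = 24 + Q + 49.5, so Q_t = 9.4444. Buyers pay P_b = 82.9444; sellers receive P_s = P_b - 49.5 = 33.4444.
Revenue is the tax times quantity traded: 49.5 x 9.4444 = 467.5.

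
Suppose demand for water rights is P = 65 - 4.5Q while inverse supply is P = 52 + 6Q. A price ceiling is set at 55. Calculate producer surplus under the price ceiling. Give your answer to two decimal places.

0.75

Free-market equilibrium: 65 - 4.5Q = 52 + 6Q gives Q* = 1.2381, P* = 59.4286.
At P = 55, sellers supply (55 - 52)/6 = 0.5 while buyers want more, so the quantity traded is 0.5 at price 55.
PS is the triangle above supply below 55: (1/2)(0.5)(55 - 52) = 0.75.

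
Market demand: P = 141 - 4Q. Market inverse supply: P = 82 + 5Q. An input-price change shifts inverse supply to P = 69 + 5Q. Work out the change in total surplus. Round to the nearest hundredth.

94.61

Initial equilibrium: Q_0 = 6.5556, P_0 = 114.7778; CS_0 = (1/2)(6.5556)(26.2222) = 85.9506, PS_0 = (1/2)(6.5556)(32.7778) = 107.4383.
New equilibrium: 141 - 4Q = 69 + 5Q gives Q_1 = 8, P_1 = 109; CS_1 = 128, PS_1 = 160.
Change in total surplus = (128 + 160) - (85.9506 + 107.4383) = 94.6111.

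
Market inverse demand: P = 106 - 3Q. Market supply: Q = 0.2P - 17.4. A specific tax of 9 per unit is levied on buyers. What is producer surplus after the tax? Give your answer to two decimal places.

Rewriting supply in inverse form: P = 87 + 5Q.
Pre-tax equilibrium: 106 - 3Q = 87 + 5Q gives Q* = 2.375, P* = 98.875.
With the tax, buyers' net willingness to pay falls by 9: (106 - 9) - 3Q = 87 + 5Q, so Q_t = 1.25. Buyers pay P_b = 102.25; sellers receive P_s = P_b - 9 = 93.25.
PS = (1/2)(Q_t)(P_s - 87) = (1/2)(1.25)(6.25) = 3.9062.

3.91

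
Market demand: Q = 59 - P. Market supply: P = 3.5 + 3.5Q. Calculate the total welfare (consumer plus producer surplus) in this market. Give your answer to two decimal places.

342.25

Rewriting demand in inverse form: P = 59 - Q.
Equilibrium: 59 - Q = 3.5 + 3.5Q, so Q* = 12.3333 and P* = 46.6667.
CS = (1/2)(12.3333)(12.3333) = 76.0556 and PS = (1/2)(12.3333)(43.1667) = 266.1944, so total surplus = 342.25.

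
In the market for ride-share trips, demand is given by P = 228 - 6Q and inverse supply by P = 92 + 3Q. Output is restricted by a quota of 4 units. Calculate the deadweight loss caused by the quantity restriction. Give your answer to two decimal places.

Without the quota, 228 - 6Q = 92 + 3Q gives Q* = 15.1111.
At Q = 4 the demand price is 228 - 6(4) = 204 and the supply price is 92 + 3(4) = 104.
DWL = (1/2)(gap between curves at 4) x (Q* - 4) = (1/2)(100)(11.1111) = 555.5556.

555.56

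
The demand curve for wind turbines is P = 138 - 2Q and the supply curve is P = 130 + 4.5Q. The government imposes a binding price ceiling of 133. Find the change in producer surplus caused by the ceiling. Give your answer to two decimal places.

Without the control, 138 - 2Q = 130 + 4.5Q so Q* = 1.2308 and P* = 135.5385.
At P = 133, sellers supply (133 - 130)/4.5 = 0.6667 while buyers want more, so the quantity traded is 0.6667 at price 133.
PS goes from (1/2)(1.2308)(5.5385) = 3.4083 to 1 (computed as (133 - 130)(0.6667) - (1/2)(4.5)(0.6667)^2), a change of -2.4083.

-2.41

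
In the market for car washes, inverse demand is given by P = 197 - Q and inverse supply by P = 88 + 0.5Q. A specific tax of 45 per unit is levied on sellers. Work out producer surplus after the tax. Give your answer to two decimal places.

455.11

Without the tax, 197 - Q = 88 + 0.5Q so Q* = 72.6667 and P* = 124.3333.
With the tax, sellers need 45 more per unit: 197 - Q = 88 + 0.5Q + 45, so Q_t = 42.6667. Buyers pay P_b = 154.3333; sellers receive P_s = P_b - 45 = 109.3333.
Producer surplus is the triangle above supply below P_s: (1/2)(42.6667)(109.3333 - 88) = 455.1111.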